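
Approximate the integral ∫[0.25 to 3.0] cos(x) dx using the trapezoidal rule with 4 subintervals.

f(x) = cos(x)
a = 0.25, b = 3.0, n = 4
h = (b - a)/n = 0.687500

Trapezoidal rule: (h/2)[f(x₀) + 2f(x₁) + 2f(x₂) + ... + f(xₙ)]

x_0 = 0.2500, f(x_0) = 0.968912, coefficient = 1
x_1 = 0.9375, f(x_1) = 0.591805, coefficient = 2
x_2 = 1.6250, f(x_2) = -0.054177, coefficient = 2
x_3 = 2.3125, f(x_3) = -0.675545, coefficient = 2
x_4 = 3.0000, f(x_4) = -0.989992, coefficient = 1

I ≈ (0.687500/2) × -0.296914 = -0.102064
Exact value: -0.106284
Error: 0.004220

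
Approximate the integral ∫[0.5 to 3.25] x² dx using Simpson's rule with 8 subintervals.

f(x) = x²
a = 0.5, b = 3.25, n = 8
h = (b - a)/n = 0.343750

Simpson's rule: (h/3)[f(x₀) + 4f(x₁) + 2f(x₂) + ... + f(xₙ)]

x_0 = 0.5000, f(x_0) = 0.250000, coefficient = 1
x_1 = 0.8438, f(x_1) = 0.711914, coefficient = 4
x_2 = 1.1875, f(x_2) = 1.410156, coefficient = 2
x_3 = 1.5312, f(x_3) = 2.344727, coefficient = 4
x_4 = 1.8750, f(x_4) = 3.515625, coefficient = 2
x_5 = 2.2188, f(x_5) = 4.922852, coefficient = 4
x_6 = 2.5625, f(x_6) = 6.566406, coefficient = 2
x_7 = 2.9062, f(x_7) = 8.446289, coefficient = 4
x_8 = 3.2500, f(x_8) = 10.562500, coefficient = 1

I ≈ (0.343750/3) × 99.500000 = 11.401042
Exact value: 11.401042
Error: 0.000000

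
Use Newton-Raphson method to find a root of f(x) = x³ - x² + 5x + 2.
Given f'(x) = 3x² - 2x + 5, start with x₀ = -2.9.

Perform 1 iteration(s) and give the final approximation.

f(x) = x³ - x² + 5x + 2
f'(x) = 3x² - 2x + 5
x₀ = -2.9

Newton-Raphson formula: x_{n+1} = x_n - f(x_n)/f'(x_n)

Iteration 1:
  f(-2.900000) = -45.299000
  f'(-2.900000) = 36.030000
  x_1 = -2.900000 - (-45.299000)/36.030000 = -1.642742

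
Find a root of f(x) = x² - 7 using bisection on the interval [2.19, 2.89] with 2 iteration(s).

f(x) = x² - 7
Initial interval: [2.19, 2.89]

Iteration 1:
  c_1 = (2.190000 + 2.890000)/2 = 2.540000
  f(c_1) = f(2.540000) = -0.548400
  f(a) × f(c) ≥ 0, new interval: [2.540000, 2.890000]
Iteration 2:
  c_2 = (2.540000 + 2.890000)/2 = 2.715000
  f(c_2) = f(2.715000) = 0.371225
  f(a) × f(c) < 0, new interval: [2.540000, 2.715000]

After 2 iteration(s), the approximation is c_2 = 2.715000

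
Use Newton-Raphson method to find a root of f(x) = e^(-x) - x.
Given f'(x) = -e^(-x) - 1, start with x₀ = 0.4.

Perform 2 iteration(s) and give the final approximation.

f(x) = e^(-x) - x
f'(x) = -e^(-x) - 1
x₀ = 0.4

Newton-Raphson formula: x_{n+1} = x_n - f(x_n)/f'(x_n)

Iteration 1:
  f(0.400000) = 0.270320
  f'(0.400000) = -1.670320
  x_1 = 0.400000 - 0.270320/(-1.670320) = 0.561837
Iteration 2:
  f(0.561837) = 0.008323
  f'(0.561837) = -1.570161
  x_2 = 0.561837 - 0.008323/(-1.570161) = 0.567138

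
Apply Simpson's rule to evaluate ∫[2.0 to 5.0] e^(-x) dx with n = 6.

f(x) = e^(-x)
a = 2.0, b = 5.0, n = 6
h = (b - a)/n = 0.500000

Simpson's rule: (h/3)[f(x₀) + 4f(x₁) + 2f(x₂) + ... + f(xₙ)]

x_0 = 2.0000, f(x_0) = 0.135335, coefficient = 1
x_1 = 2.5000, f(x_1) = 0.082085, coefficient = 4
x_2 = 3.0000, f(x_2) = 0.049787, coefficient = 2
x_3 = 3.5000, f(x_3) = 0.030197, coefficient = 4
x_4 = 4.0000, f(x_4) = 0.018316, coefficient = 2
x_5 = 4.5000, f(x_5) = 0.011109, coefficient = 4
x_6 = 5.0000, f(x_6) = 0.006738, coefficient = 1

I ≈ (0.500000/3) × 0.771844 = 0.128641
Exact value: 0.128597
Error: 0.000043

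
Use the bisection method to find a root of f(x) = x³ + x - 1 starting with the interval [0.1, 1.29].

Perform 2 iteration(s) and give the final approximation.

f(x) = x³ + x - 1
Initial interval: [0.1, 1.29]

Iteration 1:
  c_1 = (0.100000 + 1.290000)/2 = 0.695000
  f(c_1) = f(0.695000) = 0.030702
  f(a) × f(c) < 0, new interval: [0.100000, 0.695000]
Iteration 2:
  c_2 = (0.100000 + 0.695000)/2 = 0.397500
  f(c_2) = f(0.397500) = -0.539693
  f(a) × f(c) ≥ 0, new interval: [0.397500, 0.695000]

After 2 iteration(s), the approximation is c_2 = 0.397500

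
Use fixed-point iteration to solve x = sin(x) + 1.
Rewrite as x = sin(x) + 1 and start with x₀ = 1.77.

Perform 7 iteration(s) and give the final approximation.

Equation: x = sin(x) + 1
Fixed-point form: x = sin(x) + 1
x₀ = 1.77

x_1 = g(1.770000) = 1.980224
x_2 = g(1.980224) = 1.917349
x_3 = g(1.917349) = 1.940549
x_4 = g(1.940549) = 1.932417
x_5 = g(1.932417) = 1.935325
x_6 = g(1.935325) = 1.934292
x_7 = g(1.934292) = 1.934660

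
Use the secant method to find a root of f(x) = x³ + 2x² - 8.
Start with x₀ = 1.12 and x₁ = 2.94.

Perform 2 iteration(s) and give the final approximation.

f(x) = x³ + 2x² - 8
x₀ = 1.12, x₁ = 2.94

Secant formula: x_{n+1} = x_n - f(x_n)(x_n - x_{n-1})/(f(x_n) - f(x_{n-1}))

Iteration 1:
  f(1.120000) = -4.086272
  f(2.940000) = 34.699384
  x_2 = 2.940000 - 34.699384×(2.940000 - 1.120000)/(34.699384 - (-4.086272))
       = 1.311747
Iteration 2:
  f(2.940000) = 34.699384
  f(1.311747) = -2.301547
  x_3 = 1.311747 - (-2.301547)×(1.311747 - 2.940000)/(-2.301547 - 34.699384)
       = 1.413028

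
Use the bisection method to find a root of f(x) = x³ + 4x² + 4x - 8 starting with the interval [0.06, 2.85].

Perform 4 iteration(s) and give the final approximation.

f(x) = x³ + 4x² + 4x - 8
Initial interval: [0.06, 2.85]

Iteration 1:
  c_1 = (0.060000 + 2.850000)/2 = 1.455000
  f(c_1) = f(1.455000) = 9.368371
  f(a) × f(c) < 0, new interval: [0.060000, 1.455000]
Iteration 2:
  c_2 = (0.060000 + 1.455000)/2 = 0.757500
  f(c_2) = f(0.757500) = -2.240117
  f(a) × f(c) ≥ 0, new interval: [0.757500, 1.455000]
Iteration 3:
  c_3 = (0.757500 + 1.455000)/2 = 1.106250
  f(c_3) = f(1.106250) = 2.673973
  f(a) × f(c) < 0, new interval: [0.757500, 1.106250]
Iteration 4:
  c_4 = (0.757500 + 1.106250)/2 = 0.931875
  f(c_4) = f(0.931875) = 0.010296
  f(a) × f(c) < 0, new interval: [0.757500, 0.931875]

After 4 iteration(s), the approximation is c_4 = 0.931875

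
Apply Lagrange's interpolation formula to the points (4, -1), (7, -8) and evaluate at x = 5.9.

Lagrange interpolation formula:
P(x) = Σ yᵢ × Lᵢ(x)
where Lᵢ(x) = Π_{j≠i} (x - xⱼ)/(xᵢ - xⱼ)

L_0(5.9) = (5.9 - 7)/(4 - 7) = 0.366667
L_1(5.9) = (5.9 - 4)/(7 - 4) = 0.633333

P(5.9) = (-1)×L_0(5.9) + (-8)×L_1(5.9)
P(5.9) = -5.433333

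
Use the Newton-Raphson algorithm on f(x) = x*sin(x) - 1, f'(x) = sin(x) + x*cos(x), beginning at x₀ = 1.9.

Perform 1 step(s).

f(x) = x*sin(x) - 1
f'(x) = sin(x) + x*cos(x)
x₀ = 1.9

Newton-Raphson formula: x_{n+1} = x_n - f(x_n)/f'(x_n)

Iteration 1:
  f(1.900000) = 0.797970
  f'(1.900000) = 0.332050
  x_1 = 1.900000 - 0.797970/0.332050 = -0.503163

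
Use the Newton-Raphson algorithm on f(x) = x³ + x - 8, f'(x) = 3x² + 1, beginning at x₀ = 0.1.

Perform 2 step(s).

f(x) = x³ + x - 8
f'(x) = 3x² + 1
x₀ = 0.1

Newton-Raphson formula: x_{n+1} = x_n - f(x_n)/f'(x_n)

Iteration 1:
  f(0.100000) = -7.899000
  f'(0.100000) = 1.030000
  x_1 = 0.100000 - (-7.899000)/1.030000 = 7.768932
Iteration 2:
  f(7.768932) = 468.672964
  f'(7.768932) = 182.068915
  x_2 = 7.768932 - 468.672964/182.068915 = 5.194781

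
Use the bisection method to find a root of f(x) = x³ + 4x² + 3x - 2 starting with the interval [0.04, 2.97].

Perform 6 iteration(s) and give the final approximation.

f(x) = x³ + 4x² + 3x - 2
Initial interval: [0.04, 2.97]

Iteration 1:
  c_1 = (0.040000 + 2.970000)/2 = 1.505000
  f(c_1) = f(1.505000) = 14.983963
  f(a) × f(c) < 0, new interval: [0.040000, 1.505000]
Iteration 2:
  c_2 = (0.040000 + 1.505000)/2 = 0.772500
  f(c_2) = f(0.772500) = 3.165519
  f(a) × f(c) < 0, new interval: [0.040000, 0.772500]
Iteration 3:
  c_3 = (0.040000 + 0.772500)/2 = 0.406250
  f(c_3) = f(0.406250) = -0.054047
  f(a) × f(c) ≥ 0, new interval: [0.406250, 0.772500]
Iteration 4:
  c_4 = (0.406250 + 0.772500)/2 = 0.589375
  f(c_4) = f(0.589375) = 1.362304
  f(a) × f(c) < 0, new interval: [0.406250, 0.589375]
Iteration 5:
  c_5 = (0.406250 + 0.589375)/2 = 0.497813
  f(c_5) = f(0.497813) = 0.608073
  f(a) × f(c) < 0, new interval: [0.406250, 0.497813]
Iteration 6:
  c_6 = (0.406250 + 0.497813)/2 = 0.452031
  f(c_6) = f(0.452031) = 0.265787
  f(a) × f(c) < 0, new interval: [0.406250, 0.452031]

After 6 iteration(s), the approximation is c_6 = 0.452031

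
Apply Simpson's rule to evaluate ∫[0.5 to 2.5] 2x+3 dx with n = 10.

f(x) = 2x+3
a = 0.5, b = 2.5, n = 10
h = (b - a)/n = 0.200000

Simpson's rule: (h/3)[f(x₀) + 4f(x₁) + 2f(x₂) + ... + f(xₙ)]

x_0 = 0.5000, f(x_0) = 4.000000, coefficient = 1
x_1 = 0.7000, f(x_1) = 4.400000, coefficient = 4
x_2 = 0.9000, f(x_2) = 4.800000, coefficient = 2
x_3 = 1.1000, f(x_3) = 5.200000, coefficient = 4
x_4 = 1.3000, f(x_4) = 5.600000, coefficient = 2
x_5 = 1.5000, f(x_5) = 6.000000, coefficient = 4
x_6 = 1.7000, f(x_6) = 6.400000, coefficient = 2
x_7 = 1.9000, f(x_7) = 6.800000, coefficient = 4
x_8 = 2.1000, f(x_8) = 7.200000, coefficient = 2
x_9 = 2.3000, f(x_9) = 7.600000, coefficient = 4
x_10 = 2.5000, f(x_10) = 8.000000, coefficient = 1

I ≈ (0.200000/3) × 180.000000 = 12.000000
Exact value: 12.000000
Error: 0.000000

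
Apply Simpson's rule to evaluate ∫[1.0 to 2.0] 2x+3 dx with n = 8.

f(x) = 2x+3
a = 1.0, b = 2.0, n = 8
h = (b - a)/n = 0.125000

Simpson's rule: (h/3)[f(x₀) + 4f(x₁) + 2f(x₂) + ... + f(xₙ)]

x_0 = 1.0000, f(x_0) = 5.000000, coefficient = 1
x_1 = 1.1250, f(x_1) = 5.250000, coefficient = 4
x_2 = 1.2500, f(x_2) = 5.500000, coefficient = 2
x_3 = 1.3750, f(x_3) = 5.750000, coefficient = 4
x_4 = 1.5000, f(x_4) = 6.000000, coefficient = 2
x_5 = 1.6250, f(x_5) = 6.250000, coefficient = 4
x_6 = 1.7500, f(x_6) = 6.500000, coefficient = 2
x_7 = 1.8750, f(x_7) = 6.750000, coefficient = 4
x_8 = 2.0000, f(x_8) = 7.000000, coefficient = 1

I ≈ (0.125000/3) × 144.000000 = 6.000000
Exact value: 6.000000
Error: 0.000000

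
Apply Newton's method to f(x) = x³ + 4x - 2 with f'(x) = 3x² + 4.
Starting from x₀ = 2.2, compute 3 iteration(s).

f(x) = x³ + 4x - 2
f'(x) = 3x² + 4
x₀ = 2.2

Newton-Raphson formula: x_{n+1} = x_n - f(x_n)/f'(x_n)

Iteration 1:
  f(2.200000) = 17.448000
  f'(2.200000) = 18.520000
  x_1 = 2.200000 - 17.448000/18.520000 = 1.257883
Iteration 2:
  f(1.257883) = 5.021845
  f'(1.257883) = 8.746812
  x_2 = 1.257883 - 5.021845/8.746812 = 0.683749
Iteration 3:
  f(0.683749) = 1.054657
  f'(0.683749) = 5.402538
  x_3 = 0.683749 - 1.054657/5.402538 = 0.488534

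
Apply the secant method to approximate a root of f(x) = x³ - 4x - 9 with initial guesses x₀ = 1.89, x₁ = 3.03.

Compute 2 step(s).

f(x) = x³ - 4x - 9
x₀ = 1.89, x₁ = 3.03

Secant formula: x_{n+1} = x_n - f(x_n)(x_n - x_{n-1})/(f(x_n) - f(x_{n-1}))

Iteration 1:
  f(1.890000) = -9.808731
  f(3.030000) = 6.698127
  x_2 = 3.030000 - 6.698127×(3.030000 - 1.890000)/(6.698127 - (-9.808731))
       = 2.567413
Iteration 2:
  f(3.030000) = 6.698127
  f(2.567413) = -2.346275
  x_3 = 2.567413 - (-2.346275)×(2.567413 - 3.030000)/(-2.346275 - 6.698127)
       = 2.687416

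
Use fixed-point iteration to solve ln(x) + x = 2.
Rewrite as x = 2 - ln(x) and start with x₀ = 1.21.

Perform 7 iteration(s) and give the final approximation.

Equation: ln(x) + x = 2
Fixed-point form: x = 2 - ln(x)
x₀ = 1.21

x_1 = g(1.210000) = 1.809380
x_2 = g(1.809380) = 1.407016
x_3 = g(1.407016) = 1.658529
x_4 = g(1.658529) = 1.494069
x_5 = g(1.494069) = 1.598497
x_6 = g(1.598497) = 1.530936
x_7 = g(1.530936) = 1.574120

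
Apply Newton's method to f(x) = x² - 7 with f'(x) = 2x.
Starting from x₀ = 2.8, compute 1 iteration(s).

f(x) = x² - 7
f'(x) = 2x
x₀ = 2.8

Newton-Raphson formula: x_{n+1} = x_n - f(x_n)/f'(x_n)

Iteration 1:
  f(2.800000) = 0.840000
  f'(2.800000) = 5.600000
  x_1 = 2.800000 - 0.840000/5.600000 = 2.650000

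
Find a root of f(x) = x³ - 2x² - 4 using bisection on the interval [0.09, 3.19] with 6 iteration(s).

f(x) = x³ - 2x² - 4
Initial interval: [0.09, 3.19]

Iteration 1:
  c_1 = (0.090000 + 3.190000)/2 = 1.640000
  f(c_1) = f(1.640000) = -4.968256
  f(a) × f(c) ≥ 0, new interval: [1.640000, 3.190000]
Iteration 2:
  c_2 = (1.640000 + 3.190000)/2 = 2.415000
  f(c_2) = f(2.415000) = -1.579627
  f(a) × f(c) ≥ 0, new interval: [2.415000, 3.190000]
Iteration 3:
  c_3 = (2.415000 + 3.190000)/2 = 2.802500
  f(c_3) = f(2.802500) = 2.302840
  f(a) × f(c) < 0, new interval: [2.415000, 2.802500]
Iteration 4:
  c_4 = (2.415000 + 2.802500)/2 = 2.608750
  f(c_4) = f(2.608750) = 0.142895
  f(a) × f(c) < 0, new interval: [2.415000, 2.608750]
Iteration 5:
  c_5 = (2.415000 + 2.608750)/2 = 2.511875
  f(c_5) = f(2.511875) = -0.770316
  f(a) × f(c) ≥ 0, new interval: [2.511875, 2.608750]
Iteration 6:
  c_6 = (2.511875 + 2.608750)/2 = 2.560313
  f(c_6) = f(2.560313) = -0.327039
  f(a) × f(c) ≥ 0, new interval: [2.560313, 2.608750]

After 6 iteration(s), the approximation is c_6 = 2.560313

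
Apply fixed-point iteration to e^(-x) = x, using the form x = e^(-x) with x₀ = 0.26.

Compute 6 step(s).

Equation: e^(-x) = x
Fixed-point form: x = e^(-x)
x₀ = 0.26

x_1 = g(0.260000) = 0.771052
x_2 = g(0.771052) = 0.462526
x_3 = g(0.462526) = 0.629691
x_4 = g(0.629691) = 0.532757
x_5 = g(0.532757) = 0.586985
x_6 = g(0.586985) = 0.556001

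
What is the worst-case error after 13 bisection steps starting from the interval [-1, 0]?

Bisection error bound: |error| ≤ (b-a)/2^n
|error| ≤ (0 - (-1))/2^13 = 1/2^13
|error| ≤ 0.0001220703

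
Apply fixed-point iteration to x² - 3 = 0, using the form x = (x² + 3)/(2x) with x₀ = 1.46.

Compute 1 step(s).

Equation: x² - 3 = 0
Fixed-point form: x = (x² + 3)/(2x)
x₀ = 1.46

x_1 = g(1.460000) = 1.757397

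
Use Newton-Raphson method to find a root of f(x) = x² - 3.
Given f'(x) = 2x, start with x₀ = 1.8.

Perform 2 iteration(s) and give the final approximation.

f(x) = x² - 3
f'(x) = 2x
x₀ = 1.8

Newton-Raphson formula: x_{n+1} = x_n - f(x_n)/f'(x_n)

Iteration 1:
  f(1.800000) = 0.240000
  f'(1.800000) = 3.600000
  x_1 = 1.800000 - 0.240000/3.600000 = 1.733333
Iteration 2:
  f(1.733333) = 0.004444
  f'(1.733333) = 3.466667
  x_2 = 1.733333 - 0.004444/3.466667 = 1.732051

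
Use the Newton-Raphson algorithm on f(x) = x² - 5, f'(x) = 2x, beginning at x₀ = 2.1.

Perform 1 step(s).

f(x) = x² - 5
f'(x) = 2x
x₀ = 2.1

Newton-Raphson formula: x_{n+1} = x_n - f(x_n)/f'(x_n)

Iteration 1:
  f(2.100000) = -0.590000
  f'(2.100000) = 4.200000
  x_1 = 2.100000 - (-0.590000)/4.200000 = 2.240476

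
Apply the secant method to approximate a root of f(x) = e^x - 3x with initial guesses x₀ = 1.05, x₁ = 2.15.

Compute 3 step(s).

f(x) = e^x - 3x
x₀ = 1.05, x₁ = 2.15

Secant formula: x_{n+1} = x_n - f(x_n)(x_n - x_{n-1})/(f(x_n) - f(x_{n-1}))

Iteration 1:
  f(1.050000) = -0.292349
  f(2.150000) = 2.134858
  x_2 = 2.150000 - 2.134858×(2.150000 - 1.050000)/(2.134858 - (-0.292349))
       = 1.182491
Iteration 2:
  f(2.150000) = 2.134858
  f(1.182491) = -0.284982
  x_3 = 1.182491 - (-0.284982)×(1.182491 - 2.150000)/(-0.284982 - 2.134858)
       = 1.296434
Iteration 3:
  f(1.182491) = -0.284982
  f(1.296434) = -0.233067
  x_4 = 1.296434 - (-0.233067)×(1.296434 - 1.182491)/(-0.233067 - (-0.284982))
       = 1.807966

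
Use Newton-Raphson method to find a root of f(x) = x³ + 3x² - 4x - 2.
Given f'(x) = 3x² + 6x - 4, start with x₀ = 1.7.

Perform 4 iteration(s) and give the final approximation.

f(x) = x³ + 3x² - 4x - 2
f'(x) = 3x² + 6x - 4
x₀ = 1.7

Newton-Raphson formula: x_{n+1} = x_n - f(x_n)/f'(x_n)

Iteration 1:
  f(1.700000) = 4.783000
  f'(1.700000) = 14.870000
  x_1 = 1.700000 - 4.783000/14.870000 = 1.378346
Iteration 2:
  f(1.378346) = 0.804759
  f'(1.378346) = 9.969584
  x_2 = 1.378346 - 0.804759/9.969584 = 1.297624
Iteration 3:
  f(1.297624) = 0.045966
  f'(1.297624) = 8.837231
  x_3 = 1.297624 - 0.045966/8.837231 = 1.292423
Iteration 4:
  f(1.292423) = 0.000186
  f'(1.292423) = 8.765607
  x_4 = 1.292423 - 0.000186/8.765607 = 1.292402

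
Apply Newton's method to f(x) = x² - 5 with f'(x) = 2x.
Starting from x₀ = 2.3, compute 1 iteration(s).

f(x) = x² - 5
f'(x) = 2x
x₀ = 2.3

Newton-Raphson formula: x_{n+1} = x_n - f(x_n)/f'(x_n)

Iteration 1:
  f(2.300000) = 0.290000
  f'(2.300000) = 4.600000
  x_1 = 2.300000 - 0.290000/4.600000 = 2.236957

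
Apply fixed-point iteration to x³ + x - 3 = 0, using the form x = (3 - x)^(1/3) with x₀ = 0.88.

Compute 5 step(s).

Equation: x³ + x - 3 = 0
Fixed-point form: x = (3 - x)^(1/3)
x₀ = 0.88

x_1 = g(0.880000) = 1.284632
x_2 = g(1.284632) = 1.197069
x_3 = g(1.197069) = 1.217100
x_4 = g(1.217100) = 1.212576
x_5 = g(1.212576) = 1.213601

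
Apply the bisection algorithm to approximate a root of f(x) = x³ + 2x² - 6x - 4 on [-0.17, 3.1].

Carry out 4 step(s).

f(x) = x³ + 2x² - 6x - 4
Initial interval: [-0.17, 3.1]

Iteration 1:
  c_1 = (-0.170000 + 3.100000)/2 = 1.465000
  f(c_1) = f(1.465000) = -5.353330
  f(a) × f(c) ≥ 0, new interval: [1.465000, 3.100000]
Iteration 2:
  c_2 = (1.465000 + 3.100000)/2 = 2.282500
  f(c_2) = f(2.282500) = 4.615995
  f(a) × f(c) < 0, new interval: [1.465000, 2.282500]
Iteration 3:
  c_3 = (1.465000 + 2.282500)/2 = 1.873750
  f(c_3) = f(1.873750) = -1.642000
  f(a) × f(c) ≥ 0, new interval: [1.873750, 2.282500]
Iteration 4:
  c_4 = (1.873750 + 2.282500)/2 = 2.078125
  f(c_4) = f(2.078125) = 1.143055
  f(a) × f(c) < 0, new interval: [1.873750, 2.078125]

After 4 iteration(s), the approximation is c_4 = 2.078125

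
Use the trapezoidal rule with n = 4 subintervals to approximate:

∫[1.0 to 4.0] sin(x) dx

f(x) = sin(x)
a = 1.0, b = 4.0, n = 4
h = (b - a)/n = 0.750000

Trapezoidal rule: (h/2)[f(x₀) + 2f(x₁) + 2f(x₂) + ... + f(xₙ)]

x_0 = 1.0000, f(x_0) = 0.841471, coefficient = 1
x_1 = 1.7500, f(x_1) = 0.983986, coefficient = 2
x_2 = 2.5000, f(x_2) = 0.598472, coefficient = 2
x_3 = 3.2500, f(x_3) = -0.108195, coefficient = 2
x_4 = 4.0000, f(x_4) = -0.756802, coefficient = 1

I ≈ (0.750000/2) × 3.033194 = 1.137448
Exact value: 1.193946
Error: 0.056498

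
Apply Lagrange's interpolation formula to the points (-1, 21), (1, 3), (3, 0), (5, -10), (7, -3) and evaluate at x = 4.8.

Lagrange interpolation formula:
P(x) = Σ yᵢ × Lᵢ(x)
where Lᵢ(x) = Π_{j≠i} (x - xⱼ)/(xᵢ - xⱼ)

L_0(4.8) = (4.8 - 1)/(-1 - 1) × (4.8 - 3)/(-1 - 3) × (4.8 - 5)/(-1 - 5) × (4.8 - 7)/(-1 - 7) = 0.007838
L_1(4.8) = (4.8 - (-1))/(1 - (-1)) × (4.8 - 3)/(1 - 3) × (4.8 - 5)/(1 - 5) × (4.8 - 7)/(1 - 7) = -0.047850
L_2(4.8) = (4.8 - (-1))/(3 - (-1)) × (4.8 - 1)/(3 - 1) × (4.8 - 5)/(3 - 5) × (4.8 - 7)/(3 - 7) = 0.151525
L_3(4.8) = (4.8 - (-1))/(5 - (-1)) × (4.8 - 1)/(5 - 1) × (4.8 - 3)/(5 - 3) × (4.8 - 7)/(5 - 7) = 0.909150
L_4(4.8) = (4.8 - (-1))/(7 - (-1)) × (4.8 - 1)/(7 - 1) × (4.8 - 3)/(7 - 3) × (4.8 - 5)/(7 - 5) = -0.020663

P(4.8) = 21×L_0(4.8) + 3×L_1(4.8) + 0×L_2(4.8) + (-10)×L_3(4.8) + (-3)×L_4(4.8)
P(4.8) = -9.008475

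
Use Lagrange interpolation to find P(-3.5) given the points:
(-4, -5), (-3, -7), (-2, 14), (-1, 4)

Lagrange interpolation formula:
P(x) = Σ yᵢ × Lᵢ(x)
where Lᵢ(x) = Π_{j≠i} (x - xⱼ)/(xᵢ - xⱼ)

L_0(-3.5) = (-3.5 - (-3))/(-4 - (-3)) × (-3.5 - (-2))/(-4 - (-2)) × (-3.5 - (-1))/(-4 - (-1)) = 0.312500
L_1(-3.5) = (-3.5 - (-4))/(-3 - (-4)) × (-3.5 - (-2))/(-3 - (-2)) × (-3.5 - (-1))/(-3 - (-1)) = 0.937500
L_2(-3.5) = (-3.5 - (-4))/(-2 - (-4)) × (-3.5 - (-3))/(-2 - (-3)) × (-3.5 - (-1))/(-2 - (-1)) = -0.312500
L_3(-3.5) = (-3.5 - (-4))/(-1 - (-4)) × (-3.5 - (-3))/(-1 - (-3)) × (-3.5 - (-2))/(-1 - (-2)) = 0.062500

P(-3.5) = (-5)×L_0(-3.5) + (-7)×L_1(-3.5) + 14×L_2(-3.5) + 4×L_3(-3.5)
P(-3.5) = -12.250000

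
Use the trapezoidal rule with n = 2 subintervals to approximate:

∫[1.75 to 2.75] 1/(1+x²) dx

f(x) = 1/(1+x²)
a = 1.75, b = 2.75, n = 2
h = (b - a)/n = 0.500000

Trapezoidal rule: (h/2)[f(x₀) + 2f(x₁) + 2f(x₂) + ... + f(xₙ)]

x_0 = 1.7500, f(x_0) = 0.246154, coefficient = 1
x_1 = 2.2500, f(x_1) = 0.164948, coefficient = 2
x_2 = 2.7500, f(x_2) = 0.116788, coefficient = 1

I ≈ (0.500000/2) × 0.692839 = 0.173210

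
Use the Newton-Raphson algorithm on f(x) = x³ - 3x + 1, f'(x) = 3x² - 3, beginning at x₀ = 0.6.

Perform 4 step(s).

f(x) = x³ - 3x + 1
f'(x) = 3x² - 3
x₀ = 0.6

Newton-Raphson formula: x_{n+1} = x_n - f(x_n)/f'(x_n)

Iteration 1:
  f(0.600000) = -0.584000
  f'(0.600000) = -1.920000
  x_1 = 0.600000 - (-0.584000)/(-1.920000) = 0.295833
Iteration 2:
  f(0.295833) = 0.138391
  f'(0.295833) = -2.737448
  x_2 = 0.295833 - 0.138391/(-2.737448) = 0.346388
Iteration 3:
  f(0.346388) = 0.002397
  f'(0.346388) = -2.640046
  x_3 = 0.346388 - 0.002397/(-2.640046) = 0.347296
Iteration 4:
  f(0.347296) = 0.000001
  f'(0.347296) = -2.638156
  x_4 = 0.347296 - 0.000001/(-2.638156) = 0.347296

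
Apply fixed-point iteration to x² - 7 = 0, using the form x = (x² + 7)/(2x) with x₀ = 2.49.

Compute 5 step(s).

Equation: x² - 7 = 0
Fixed-point form: x = (x² + 7)/(2x)
x₀ = 2.49

x_1 = g(2.490000) = 2.650622
x_2 = g(2.650622) = 2.645756
x_3 = g(2.645756) = 2.645751
x_4 = g(2.645751) = 2.645751
x_5 = g(2.645751) = 2.645751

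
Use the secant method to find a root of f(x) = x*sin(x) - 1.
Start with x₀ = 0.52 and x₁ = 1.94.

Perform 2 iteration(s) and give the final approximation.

f(x) = x*sin(x) - 1
x₀ = 0.52, x₁ = 1.94

Secant formula: x_{n+1} = x_n - f(x_n)(x_n - x_{n-1})/(f(x_n) - f(x_{n-1}))

Iteration 1:
  f(0.520000) = -0.741622
  f(1.940000) = 0.809273
  x_2 = 1.940000 - 0.809273×(1.940000 - 0.520000)/(0.809273 - (-0.741622))
       = 1.199029
Iteration 2:
  f(1.940000) = 0.809273
  f(1.199029) = 0.117120
  x_3 = 1.199029 - 0.117120×(1.199029 - 1.940000)/(0.117120 - 0.809273)
       = 1.073649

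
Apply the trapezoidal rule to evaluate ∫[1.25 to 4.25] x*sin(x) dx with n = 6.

f(x) = x*sin(x)
a = 1.25, b = 4.25, n = 6
h = (b - a)/n = 0.500000

Trapezoidal rule: (h/2)[f(x₀) + 2f(x₁) + 2f(x₂) + ... + f(xₙ)]

x_0 = 1.2500, f(x_0) = 1.186231, coefficient = 1
x_1 = 1.7500, f(x_1) = 1.721975, coefficient = 2
x_2 = 2.2500, f(x_2) = 1.750665, coefficient = 2
x_3 = 2.7500, f(x_3) = 1.049568, coefficient = 2
x_4 = 3.2500, f(x_4) = -0.351634, coefficient = 2
x_5 = 3.7500, f(x_5) = -2.143355, coefficient = 2
x_6 = 4.2500, f(x_6) = -3.803705, coefficient = 1

I ≈ (0.500000/2) × 1.436963 = 0.359241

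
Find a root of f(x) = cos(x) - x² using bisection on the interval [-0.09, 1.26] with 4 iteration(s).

f(x) = cos(x) - x²
Initial interval: [-0.09, 1.26]

Iteration 1:
  c_1 = (-0.090000 + 1.260000)/2 = 0.585000
  f(c_1) = f(0.585000) = 0.491487
  f(a) × f(c) ≥ 0, new interval: [0.585000, 1.260000]
Iteration 2:
  c_2 = (0.585000 + 1.260000)/2 = 0.922500
  f(c_2) = f(0.922500) = -0.247177
  f(a) × f(c) < 0, new interval: [0.585000, 0.922500]
Iteration 3:
  c_3 = (0.585000 + 0.922500)/2 = 0.753750
  f(c_3) = f(0.753750) = 0.160989
  f(a) × f(c) ≥ 0, new interval: [0.753750, 0.922500]
Iteration 4:
  c_4 = (0.753750 + 0.922500)/2 = 0.838125
  f(c_4) = f(0.838125) = -0.033596
  f(a) × f(c) < 0, new interval: [0.753750, 0.838125]

After 4 iteration(s), the approximation is c_4 = 0.838125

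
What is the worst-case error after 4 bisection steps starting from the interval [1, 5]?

Bisection error bound: |error| ≤ (b-a)/2^n
|error| ≤ (5 - 1)/2^4 = 4/2^4
|error| ≤ 0.2500000000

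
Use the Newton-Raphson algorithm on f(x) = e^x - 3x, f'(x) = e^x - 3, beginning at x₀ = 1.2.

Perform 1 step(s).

f(x) = e^x - 3x
f'(x) = e^x - 3
x₀ = 1.2

Newton-Raphson formula: x_{n+1} = x_n - f(x_n)/f'(x_n)

Iteration 1:
  f(1.200000) = -0.279883
  f'(1.200000) = 0.320117
  x_1 = 1.200000 - (-0.279883)/0.320117 = 2.074315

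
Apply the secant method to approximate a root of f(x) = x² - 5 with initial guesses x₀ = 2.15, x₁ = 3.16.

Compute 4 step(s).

f(x) = x² - 5
x₀ = 2.15, x₁ = 3.16

Secant formula: x_{n+1} = x_n - f(x_n)(x_n - x_{n-1})/(f(x_n) - f(x_{n-1}))

Iteration 1:
  f(2.150000) = -0.377500
  f(3.160000) = 4.985600
  x_2 = 3.160000 - 4.985600×(3.160000 - 2.150000)/(4.985600 - (-0.377500))
       = 2.221092
Iteration 2:
  f(3.160000) = 4.985600
  f(2.221092) = -0.066749
  x_3 = 2.221092 - (-0.066749)×(2.221092 - 3.160000)/(-0.066749 - 4.985600)
       = 2.233497
Iteration 3:
  f(2.221092) = -0.066749
  f(2.233497) = -0.011493
  x_4 = 2.233497 - (-0.011493)×(2.233497 - 2.221092)/(-0.011493 - (-0.066749))
       = 2.236077
Iteration 4:
  f(2.233497) = -0.011493
  f(2.236077) = 0.000039
  x_5 = 2.236077 - 0.000039×(2.236077 - 2.233497)/(0.000039 - (-0.011493))
       = 2.236068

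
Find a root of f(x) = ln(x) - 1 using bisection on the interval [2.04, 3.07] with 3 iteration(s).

f(x) = ln(x) - 1
Initial interval: [2.04, 3.07]

Iteration 1:
  c_1 = (2.040000 + 3.070000)/2 = 2.555000
  f(c_1) = f(2.555000) = -0.061948
  f(a) × f(c) ≥ 0, new interval: [2.555000, 3.070000]
Iteration 2:
  c_2 = (2.555000 + 3.070000)/2 = 2.812500
  f(c_2) = f(2.812500) = 0.034074
  f(a) × f(c) < 0, new interval: [2.555000, 2.812500]
Iteration 3:
  c_3 = (2.555000 + 2.812500)/2 = 2.683750
  f(c_3) = f(2.683750) = -0.012785
  f(a) × f(c) ≥ 0, new interval: [2.683750, 2.812500]

After 3 iteration(s), the approximation is c_3 = 2.683750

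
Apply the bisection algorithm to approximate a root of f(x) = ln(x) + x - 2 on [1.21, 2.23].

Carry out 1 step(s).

f(x) = ln(x) + x - 2
Initial interval: [1.21, 2.23]

Iteration 1:
  c_1 = (1.210000 + 2.230000)/2 = 1.720000
  f(c_1) = f(1.720000) = 0.262324
  f(a) × f(c) < 0, new interval: [1.210000, 1.720000]

After 1 iteration(s), the approximation is c_1 = 1.720000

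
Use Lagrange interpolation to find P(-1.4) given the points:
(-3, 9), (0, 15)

Lagrange interpolation formula:
P(x) = Σ yᵢ × Lᵢ(x)
where Lᵢ(x) = Π_{j≠i} (x - xⱼ)/(xᵢ - xⱼ)

L_0(-1.4) = (-1.4 - 0)/(-3 - 0) = 0.466667
L_1(-1.4) = (-1.4 - (-3))/(0 - (-3)) = 0.533333

P(-1.4) = 9×L_0(-1.4) + 15×L_1(-1.4)
P(-1.4) = 12.200000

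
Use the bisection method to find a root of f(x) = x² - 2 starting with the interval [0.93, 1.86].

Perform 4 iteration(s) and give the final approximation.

f(x) = x² - 2
Initial interval: [0.93, 1.86]

Iteration 1:
  c_1 = (0.930000 + 1.860000)/2 = 1.395000
  f(c_1) = f(1.395000) = -0.053975
  f(a) × f(c) ≥ 0, new interval: [1.395000, 1.860000]
Iteration 2:
  c_2 = (1.395000 + 1.860000)/2 = 1.627500
  f(c_2) = f(1.627500) = 0.648756
  f(a) × f(c) < 0, new interval: [1.395000, 1.627500]
Iteration 3:
  c_3 = (1.395000 + 1.627500)/2 = 1.511250
  f(c_3) = f(1.511250) = 0.283877
  f(a) × f(c) < 0, new interval: [1.395000, 1.511250]
Iteration 4:
  c_4 = (1.395000 + 1.511250)/2 = 1.453125
  f(c_4) = f(1.453125) = 0.111572
  f(a) × f(c) < 0, new interval: [1.395000, 1.453125]

After 4 iteration(s), the approximation is c_4 = 1.453125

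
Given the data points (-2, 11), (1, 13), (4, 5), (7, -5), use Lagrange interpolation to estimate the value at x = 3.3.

Lagrange interpolation formula:
P(x) = Σ yᵢ × Lᵢ(x)
where Lᵢ(x) = Π_{j≠i} (x - xⱼ)/(xᵢ - xⱼ)

L_0(3.3) = (3.3 - 1)/(-2 - 1) × (3.3 - 4)/(-2 - 4) × (3.3 - 7)/(-2 - 7) = -0.036772
L_1(3.3) = (3.3 - (-2))/(1 - (-2)) × (3.3 - 4)/(1 - 4) × (3.3 - 7)/(1 - 7) = 0.254204
L_2(3.3) = (3.3 - (-2))/(4 - (-2)) × (3.3 - 1)/(4 - 1) × (3.3 - 7)/(4 - 7) = 0.835241
L_3(3.3) = (3.3 - (-2))/(7 - (-2)) × (3.3 - 1)/(7 - 1) × (3.3 - 4)/(7 - 4) = -0.052673

P(3.3) = 11×L_0(3.3) + 13×L_1(3.3) + 5×L_2(3.3) + (-5)×L_3(3.3)
P(3.3) = 7.339728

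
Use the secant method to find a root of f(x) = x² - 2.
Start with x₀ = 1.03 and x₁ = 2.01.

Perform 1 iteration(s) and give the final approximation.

f(x) = x² - 2
x₀ = 1.03, x₁ = 2.01

Secant formula: x_{n+1} = x_n - f(x_n)(x_n - x_{n-1})/(f(x_n) - f(x_{n-1}))

Iteration 1:
  f(1.030000) = -0.939100
  f(2.010000) = 2.040100
  x_2 = 2.010000 - 2.040100×(2.010000 - 1.030000)/(2.040100 - (-0.939100))
       = 1.338914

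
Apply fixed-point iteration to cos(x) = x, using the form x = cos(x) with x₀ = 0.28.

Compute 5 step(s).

Equation: cos(x) = x
Fixed-point form: x = cos(x)
x₀ = 0.28

x_1 = g(0.280000) = 0.961055
x_2 = g(0.961055) = 0.572655
x_3 = g(0.572655) = 0.840465
x_4 = g(0.840465) = 0.667116
x_5 = g(0.667116) = 0.785609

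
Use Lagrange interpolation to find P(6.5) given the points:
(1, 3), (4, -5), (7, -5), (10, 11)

Lagrange interpolation formula:
P(x) = Σ yᵢ × Lᵢ(x)
where Lᵢ(x) = Π_{j≠i} (x - xⱼ)/(xᵢ - xⱼ)

L_0(6.5) = (6.5 - 4)/(1 - 4) × (6.5 - 7)/(1 - 7) × (6.5 - 10)/(1 - 10) = -0.027006
L_1(6.5) = (6.5 - 1)/(4 - 1) × (6.5 - 7)/(4 - 7) × (6.5 - 10)/(4 - 10) = 0.178241
L_2(6.5) = (6.5 - 1)/(7 - 1) × (6.5 - 4)/(7 - 4) × (6.5 - 10)/(7 - 10) = 0.891204
L_3(6.5) = (6.5 - 1)/(10 - 1) × (6.5 - 4)/(10 - 4) × (6.5 - 7)/(10 - 7) = -0.042438

P(6.5) = 3×L_0(6.5) + (-5)×L_1(6.5) + (-5)×L_2(6.5) + 11×L_3(6.5)
P(6.5) = -5.895062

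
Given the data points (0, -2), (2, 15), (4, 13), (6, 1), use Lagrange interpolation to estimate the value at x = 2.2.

Lagrange interpolation formula:
P(x) = Σ yᵢ × Lᵢ(x)
where Lᵢ(x) = Π_{j≠i} (x - xⱼ)/(xᵢ - xⱼ)

L_0(2.2) = (2.2 - 2)/(0 - 2) × (2.2 - 4)/(0 - 4) × (2.2 - 6)/(0 - 6) = -0.028500
L_1(2.2) = (2.2 - 0)/(2 - 0) × (2.2 - 4)/(2 - 4) × (2.2 - 6)/(2 - 6) = 0.940500
L_2(2.2) = (2.2 - 0)/(4 - 0) × (2.2 - 2)/(4 - 2) × (2.2 - 6)/(4 - 6) = 0.104500
L_3(2.2) = (2.2 - 0)/(6 - 0) × (2.2 - 2)/(6 - 2) × (2.2 - 4)/(6 - 4) = -0.016500

P(2.2) = (-2)×L_0(2.2) + 15×L_1(2.2) + 13×L_2(2.2) + 1×L_3(2.2)
P(2.2) = 15.506500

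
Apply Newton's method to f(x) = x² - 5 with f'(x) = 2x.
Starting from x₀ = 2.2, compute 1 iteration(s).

f(x) = x² - 5
f'(x) = 2x
x₀ = 2.2

Newton-Raphson formula: x_{n+1} = x_n - f(x_n)/f'(x_n)

Iteration 1:
  f(2.200000) = -0.160000
  f'(2.200000) = 4.400000
  x_1 = 2.200000 - (-0.160000)/4.400000 = 2.236364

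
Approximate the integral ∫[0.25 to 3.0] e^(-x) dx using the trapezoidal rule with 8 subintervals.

f(x) = e^(-x)
a = 0.25, b = 3.0, n = 8
h = (b - a)/n = 0.343750

Trapezoidal rule: (h/2)[f(x₀) + 2f(x₁) + 2f(x₂) + ... + f(xₙ)]

x_0 = 0.2500, f(x_0) = 0.778801, coefficient = 1
x_1 = 0.5938, f(x_1) = 0.552252, coefficient = 2
x_2 = 0.9375, f(x_2) = 0.391606, coefficient = 2
x_3 = 1.2812, f(x_3) = 0.277690, coefficient = 2
x_4 = 1.6250, f(x_4) = 0.196912, coefficient = 2
x_5 = 1.9688, f(x_5) = 0.139631, coefficient = 2
x_6 = 2.3125, f(x_6) = 0.099013, coefficient = 2
x_7 = 2.6562, f(x_7) = 0.070211, coefficient = 2
x_8 = 3.0000, f(x_8) = 0.049787, coefficient = 1

I ≈ (0.343750/2) × 4.283219 = 0.736178
Exact value: 0.729014
Error: 0.007165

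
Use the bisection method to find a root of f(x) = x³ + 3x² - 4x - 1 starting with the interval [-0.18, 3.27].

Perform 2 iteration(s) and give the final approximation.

f(x) = x³ + 3x² - 4x - 1
Initial interval: [-0.18, 3.27]

Iteration 1:
  c_1 = (-0.180000 + 3.270000)/2 = 1.545000
  f(c_1) = f(1.545000) = 3.669029
  f(a) × f(c) < 0, new interval: [-0.180000, 1.545000]
Iteration 2:
  c_2 = (-0.180000 + 1.545000)/2 = 0.682500
  f(c_2) = f(0.682500) = -2.014668
  f(a) × f(c) ≥ 0, new interval: [0.682500, 1.545000]

After 2 iteration(s), the approximation is c_2 = 0.682500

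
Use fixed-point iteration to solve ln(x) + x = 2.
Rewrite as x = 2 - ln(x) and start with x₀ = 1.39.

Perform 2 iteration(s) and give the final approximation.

Equation: ln(x) + x = 2
Fixed-point form: x = 2 - ln(x)
x₀ = 1.39

x_1 = g(1.390000) = 1.670696
x_2 = g(1.670696) = 1.486760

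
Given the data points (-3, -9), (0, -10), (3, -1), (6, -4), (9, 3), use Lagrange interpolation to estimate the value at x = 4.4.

Lagrange interpolation formula:
P(x) = Σ yᵢ × Lᵢ(x)
where Lᵢ(x) = Π_{j≠i} (x - xⱼ)/(xᵢ - xⱼ)

L_0(4.4) = (4.4 - 0)/(-3 - 0) × (4.4 - 3)/(-3 - 3) × (4.4 - 6)/(-3 - 6) × (4.4 - 9)/(-3 - 9) = 0.023322
L_1(4.4) = (4.4 - (-3))/(0 - (-3)) × (4.4 - 3)/(0 - 3) × (4.4 - 6)/(0 - 6) × (4.4 - 9)/(0 - 9) = -0.156892
L_2(4.4) = (4.4 - (-3))/(3 - (-3)) × (4.4 - 0)/(3 - 0) × (4.4 - 6)/(3 - 6) × (4.4 - 9)/(3 - 9) = 0.739635
L_3(4.4) = (4.4 - (-3))/(6 - (-3)) × (4.4 - 0)/(6 - 0) × (4.4 - 3)/(6 - 3) × (4.4 - 9)/(6 - 9) = 0.431453
L_4(4.4) = (4.4 - (-3))/(9 - (-3)) × (4.4 - 0)/(9 - 0) × (4.4 - 3)/(9 - 3) × (4.4 - 6)/(9 - 6) = -0.037518

P(4.4) = (-9)×L_0(4.4) + (-10)×L_1(4.4) + (-1)×L_2(4.4) + (-4)×L_3(4.4) + 3×L_4(4.4)
P(4.4) = -1.218976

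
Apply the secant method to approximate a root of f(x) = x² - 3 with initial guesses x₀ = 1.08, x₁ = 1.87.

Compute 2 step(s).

f(x) = x² - 3
x₀ = 1.08, x₁ = 1.87

Secant formula: x_{n+1} = x_n - f(x_n)(x_n - x_{n-1})/(f(x_n) - f(x_{n-1}))

Iteration 1:
  f(1.080000) = -1.833600
  f(1.870000) = 0.496900
  x_2 = 1.870000 - 0.496900×(1.870000 - 1.080000)/(0.496900 - (-1.833600))
       = 1.701559
Iteration 2:
  f(1.870000) = 0.496900
  f(1.701559) = -0.104696
  x_3 = 1.701559 - (-0.104696)×(1.701559 - 1.870000)/(-0.104696 - 0.496900)
       = 1.730873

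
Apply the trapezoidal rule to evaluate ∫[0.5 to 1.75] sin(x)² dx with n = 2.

f(x) = sin(x)²
a = 0.5, b = 1.75, n = 2
h = (b - a)/n = 0.625000

Trapezoidal rule: (h/2)[f(x₀) + 2f(x₁) + 2f(x₂) + ... + f(xₙ)]

x_0 = 0.5000, f(x_0) = 0.229849, coefficient = 1
x_1 = 1.1250, f(x_1) = 0.814087, coefficient = 2
x_2 = 1.7500, f(x_2) = 0.968228, coefficient = 1

I ≈ (0.625000/2) × 2.826251 = 0.883203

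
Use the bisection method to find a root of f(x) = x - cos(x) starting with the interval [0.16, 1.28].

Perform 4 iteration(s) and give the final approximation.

f(x) = x - cos(x)
Initial interval: [0.16, 1.28]

Iteration 1:
  c_1 = (0.160000 + 1.280000)/2 = 0.720000
  f(c_1) = f(0.720000) = -0.031806
  f(a) × f(c) ≥ 0, new interval: [0.720000, 1.280000]
Iteration 2:
  c_2 = (0.720000 + 1.280000)/2 = 1.000000
  f(c_2) = f(1.000000) = 0.459698
  f(a) × f(c) < 0, new interval: [0.720000, 1.000000]
Iteration 3:
  c_3 = (0.720000 + 1.000000)/2 = 0.860000
  f(c_3) = f(0.860000) = 0.207563
  f(a) × f(c) < 0, new interval: [0.720000, 0.860000]
Iteration 4:
  c_4 = (0.720000 + 0.860000)/2 = 0.790000
  f(c_4) = f(0.790000) = 0.086155
  f(a) × f(c) < 0, new interval: [0.720000, 0.790000]

After 4 iteration(s), the approximation is c_4 = 0.790000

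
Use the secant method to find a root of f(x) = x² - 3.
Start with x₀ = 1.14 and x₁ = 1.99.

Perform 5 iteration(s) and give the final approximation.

f(x) = x² - 3
x₀ = 1.14, x₁ = 1.99

Secant formula: x_{n+1} = x_n - f(x_n)(x_n - x_{n-1})/(f(x_n) - f(x_{n-1}))

Iteration 1:
  f(1.140000) = -1.700400
  f(1.990000) = 0.960100
  x_2 = 1.990000 - 0.960100×(1.990000 - 1.140000)/(0.960100 - (-1.700400))
       = 1.683259
Iteration 2:
  f(1.990000) = 0.960100
  f(1.683259) = -0.166640
  x_3 = 1.683259 - (-0.166640)×(1.683259 - 1.990000)/(-0.166640 - 0.960100)
       = 1.728624
Iteration 3:
  f(1.683259) = -0.166640
  f(1.728624) = -0.011857
  x_4 = 1.728624 - (-0.011857)×(1.728624 - 1.683259)/(-0.011857 - (-0.166640))
       = 1.732100
Iteration 4:
  f(1.728624) = -0.011857
  f(1.732100) = 0.000170
  x_5 = 1.732100 - 0.000170×(1.732100 - 1.728624)/(0.000170 - (-0.011857))
       = 1.732051
Iteration 5:
  f(1.732100) = 0.000170
  f(1.732051) = 0.000000
  x_6 = 1.732051 - 0.000000×(1.732051 - 1.732100)/(0.000000 - 0.000170)
       = 1.732051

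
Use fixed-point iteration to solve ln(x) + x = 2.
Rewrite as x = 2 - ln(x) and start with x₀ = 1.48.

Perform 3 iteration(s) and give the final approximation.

Equation: ln(x) + x = 2
Fixed-point form: x = 2 - ln(x)
x₀ = 1.48

x_1 = g(1.480000) = 1.607958
x_2 = g(1.607958) = 1.525035
x_3 = g(1.525035) = 1.577983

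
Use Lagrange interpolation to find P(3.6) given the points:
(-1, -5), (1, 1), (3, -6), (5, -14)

Lagrange interpolation formula:
P(x) = Σ yᵢ × Lᵢ(x)
where Lᵢ(x) = Π_{j≠i} (x - xⱼ)/(xᵢ - xⱼ)

L_0(3.6) = (3.6 - 1)/(-1 - 1) × (3.6 - 3)/(-1 - 3) × (3.6 - 5)/(-1 - 5) = 0.045500
L_1(3.6) = (3.6 - (-1))/(1 - (-1)) × (3.6 - 3)/(1 - 3) × (3.6 - 5)/(1 - 5) = -0.241500
L_2(3.6) = (3.6 - (-1))/(3 - (-1)) × (3.6 - 1)/(3 - 1) × (3.6 - 5)/(3 - 5) = 1.046500
L_3(3.6) = (3.6 - (-1))/(5 - (-1)) × (3.6 - 1)/(5 - 1) × (3.6 - 3)/(5 - 3) = 0.149500

P(3.6) = (-5)×L_0(3.6) + 1×L_1(3.6) + (-6)×L_2(3.6) + (-14)×L_3(3.6)
P(3.6) = -8.841000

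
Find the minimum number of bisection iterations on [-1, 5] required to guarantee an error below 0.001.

We need (b-a)/2^n ≤ 0.001
(5 - (-1))/2^n ≤ 0.001
6/2^n ≤ 0.001
2^n ≥ 6000
n ≥ log₂(6000) = 12.55
n ≥ 13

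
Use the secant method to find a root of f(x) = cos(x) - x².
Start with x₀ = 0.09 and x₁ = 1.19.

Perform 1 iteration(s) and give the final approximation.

f(x) = cos(x) - x²
x₀ = 0.09, x₁ = 1.19

Secant formula: x_{n+1} = x_n - f(x_n)(x_n - x_{n-1})/(f(x_n) - f(x_{n-1}))

Iteration 1:
  f(0.090000) = 0.987853
  f(1.190000) = -1.044440
  x_2 = 1.190000 - (-1.044440)×(1.190000 - 0.090000)/(-1.044440 - 0.987853)
       = 0.624686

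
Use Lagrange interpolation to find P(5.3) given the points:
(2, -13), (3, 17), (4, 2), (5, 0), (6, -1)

Lagrange interpolation formula:
P(x) = Σ yᵢ × Lᵢ(x)
where Lᵢ(x) = Π_{j≠i} (x - xⱼ)/(xᵢ - xⱼ)

L_0(5.3) = (5.3 - 3)/(2 - 3) × (5.3 - 4)/(2 - 4) × (5.3 - 5)/(2 - 5) × (5.3 - 6)/(2 - 6) = -0.026162
L_1(5.3) = (5.3 - 2)/(3 - 2) × (5.3 - 4)/(3 - 4) × (5.3 - 5)/(3 - 5) × (5.3 - 6)/(3 - 6) = 0.150150
L_2(5.3) = (5.3 - 2)/(4 - 2) × (5.3 - 3)/(4 - 3) × (5.3 - 5)/(4 - 5) × (5.3 - 6)/(4 - 6) = -0.398475
L_3(5.3) = (5.3 - 2)/(5 - 2) × (5.3 - 3)/(5 - 3) × (5.3 - 4)/(5 - 4) × (5.3 - 6)/(5 - 6) = 1.151150
L_4(5.3) = (5.3 - 2)/(6 - 2) × (5.3 - 3)/(6 - 3) × (5.3 - 4)/(6 - 4) × (5.3 - 5)/(6 - 5) = 0.123337

P(5.3) = (-13)×L_0(5.3) + 17×L_1(5.3) + 2×L_2(5.3) + 0×L_3(5.3) + (-1)×L_4(5.3)
P(5.3) = 1.972375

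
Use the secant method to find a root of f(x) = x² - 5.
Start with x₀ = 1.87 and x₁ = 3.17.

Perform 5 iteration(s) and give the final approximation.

f(x) = x² - 5
x₀ = 1.87, x₁ = 3.17

Secant formula: x_{n+1} = x_n - f(x_n)(x_n - x_{n-1})/(f(x_n) - f(x_{n-1}))

Iteration 1:
  f(1.870000) = -1.503100
  f(3.170000) = 5.048900
  x_2 = 3.170000 - 5.048900×(3.170000 - 1.870000)/(5.048900 - (-1.503100))
       = 2.168234
Iteration 2:
  f(3.170000) = 5.048900
  f(2.168234) = -0.298761
  x_3 = 2.168234 - (-0.298761)×(2.168234 - 3.170000)/(-0.298761 - 5.048900)
       = 2.224200
Iteration 3:
  f(2.168234) = -0.298761
  f(2.224200) = -0.052933
  x_4 = 2.224200 - (-0.052933)×(2.224200 - 2.168234)/(-0.052933 - (-0.298761))
       = 2.236251
Iteration 4:
  f(2.224200) = -0.052933
  f(2.236251) = 0.000820
  x_5 = 2.236251 - 0.000820×(2.236251 - 2.224200)/(0.000820 - (-0.052933))
       = 2.236067
Iteration 5:
  f(2.236251) = 0.000820
  f(2.236067) = -0.000002
  x_6 = 2.236067 - (-0.000002)×(2.236067 - 2.236251)/(-0.000002 - 0.000820)
       = 2.236068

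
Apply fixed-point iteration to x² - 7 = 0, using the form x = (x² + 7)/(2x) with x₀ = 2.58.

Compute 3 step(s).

Equation: x² - 7 = 0
Fixed-point form: x = (x² + 7)/(2x)
x₀ = 2.58

x_1 = g(2.580000) = 2.646589
x_2 = g(2.646589) = 2.645751
x_3 = g(2.645751) = 2.645751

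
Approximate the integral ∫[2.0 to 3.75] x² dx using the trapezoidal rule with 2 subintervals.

f(x) = x²
a = 2.0, b = 3.75, n = 2
h = (b - a)/n = 0.875000

Trapezoidal rule: (h/2)[f(x₀) + 2f(x₁) + 2f(x₂) + ... + f(xₙ)]

x_0 = 2.0000, f(x_0) = 4.000000, coefficient = 1
x_1 = 2.8750, f(x_1) = 8.265625, coefficient = 2
x_2 = 3.7500, f(x_2) = 14.062500, coefficient = 1

I ≈ (0.875000/2) × 34.593750 = 15.134766
Exact value: 14.911458
Error: 0.223307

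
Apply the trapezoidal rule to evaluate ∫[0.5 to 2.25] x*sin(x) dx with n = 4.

f(x) = x*sin(x)
a = 0.5, b = 2.25, n = 4
h = (b - a)/n = 0.437500

Trapezoidal rule: (h/2)[f(x₀) + 2f(x₁) + 2f(x₂) + ... + f(xₙ)]

x_0 = 0.5000, f(x_0) = 0.239713, coefficient = 1
x_1 = 0.9375, f(x_1) = 0.755701, coefficient = 2
x_2 = 1.3750, f(x_2) = 1.348728, coefficient = 2
x_3 = 1.8125, f(x_3) = 1.759814, coefficient = 2
x_4 = 2.2500, f(x_4) = 1.750665, coefficient = 1

I ≈ (0.437500/2) × 9.718862 = 2.126001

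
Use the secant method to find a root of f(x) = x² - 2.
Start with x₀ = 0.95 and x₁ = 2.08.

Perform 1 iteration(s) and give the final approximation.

f(x) = x² - 2
x₀ = 0.95, x₁ = 2.08

Secant formula: x_{n+1} = x_n - f(x_n)(x_n - x_{n-1})/(f(x_n) - f(x_{n-1}))

Iteration 1:
  f(0.950000) = -1.097500
  f(2.080000) = 2.326400
  x_2 = 2.080000 - 2.326400×(2.080000 - 0.950000)/(2.326400 - (-1.097500))
       = 1.312211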